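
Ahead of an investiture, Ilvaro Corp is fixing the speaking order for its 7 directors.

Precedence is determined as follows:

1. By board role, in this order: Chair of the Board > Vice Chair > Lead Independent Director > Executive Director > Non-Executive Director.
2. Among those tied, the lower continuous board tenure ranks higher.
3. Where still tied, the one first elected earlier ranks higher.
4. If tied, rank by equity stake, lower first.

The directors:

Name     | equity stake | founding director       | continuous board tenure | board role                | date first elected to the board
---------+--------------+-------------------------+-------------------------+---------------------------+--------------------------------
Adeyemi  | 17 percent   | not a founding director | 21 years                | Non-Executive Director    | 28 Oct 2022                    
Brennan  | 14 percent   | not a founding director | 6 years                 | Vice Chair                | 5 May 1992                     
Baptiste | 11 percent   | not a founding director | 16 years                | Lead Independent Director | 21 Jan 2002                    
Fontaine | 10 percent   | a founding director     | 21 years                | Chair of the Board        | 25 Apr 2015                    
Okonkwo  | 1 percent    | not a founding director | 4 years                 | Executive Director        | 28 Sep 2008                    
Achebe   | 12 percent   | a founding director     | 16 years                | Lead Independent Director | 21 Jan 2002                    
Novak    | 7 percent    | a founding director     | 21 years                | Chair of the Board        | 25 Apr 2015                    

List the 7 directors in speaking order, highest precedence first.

By board role: Novak and Fontaine (Chair of the Board); then Brennan (Vice Chair); then Baptiste and Achebe (Lead Independent Director); then Okonkwo (Executive Director); then Adeyemi (Non-Executive Director).
Novak and Fontaine both have continuous board tenure 21 years, so the next rule applies.
Novak and Fontaine both have date first elected to the board 25 Apr 2015, so the next rule applies.
Among Novak and Fontaine, by equity stake (lower first): Novak (7 percent) before Fontaine (10 percent).
Baptiste and Achebe both have continuous board tenure 16 years, so the next rule applies.
Baptiste and Achebe both have date first elected to the board 21 Jan 2002, so the next rule applies.
Among Baptiste and Achebe, by equity stake (lower first): Baptiste (11 percent) before Achebe (12 percent).
Full order: Novak, Fontaine, Brennan, Baptiste, Achebe, Okonkwo, Adeyemi.

Novak, Fontaine, Brennan, Baptiste, Achebe, Okonkwo, Adeyemi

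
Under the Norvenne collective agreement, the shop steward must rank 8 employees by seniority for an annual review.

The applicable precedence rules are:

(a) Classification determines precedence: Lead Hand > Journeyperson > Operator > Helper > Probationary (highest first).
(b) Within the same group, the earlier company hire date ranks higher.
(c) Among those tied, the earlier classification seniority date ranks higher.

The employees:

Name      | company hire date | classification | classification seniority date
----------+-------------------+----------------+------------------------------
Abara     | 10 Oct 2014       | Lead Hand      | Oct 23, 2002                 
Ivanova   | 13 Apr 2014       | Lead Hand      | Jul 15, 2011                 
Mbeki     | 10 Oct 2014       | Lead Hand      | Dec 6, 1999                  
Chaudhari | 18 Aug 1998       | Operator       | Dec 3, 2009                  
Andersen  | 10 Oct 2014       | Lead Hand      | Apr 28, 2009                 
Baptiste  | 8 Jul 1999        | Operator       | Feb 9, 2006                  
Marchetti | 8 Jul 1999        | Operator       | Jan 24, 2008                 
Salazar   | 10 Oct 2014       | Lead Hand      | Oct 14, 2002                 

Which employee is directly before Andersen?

Abara

By classification: Ivanova, Mbeki, Salazar, Abara and Andersen (Lead Hand); then Chaudhari, Baptiste and Marchetti (Operator).
Among Ivanova, Mbeki, Salazar, Abara and Andersen, by company hire date (earlier first): Ivanova (13 Apr 2014) before Mbeki, Salazar, Abara and Andersen (10 Oct 2014).
Among Mbeki, Salazar, Abara and Andersen, by classification seniority date (earlier first): Mbeki (Dec 6, 1999) before Salazar (Oct 14, 2002) before Abara (Oct 23, 2002) before Andersen (Apr 28, 2009).
Among Chaudhari, Baptiste and Marchetti, by company hire date (earlier first): Chaudhari (18 Aug 1998) before Baptiste and Marchetti (8 Jul 1999).
Among Baptiste and Marchetti, by classification seniority date (earlier first): Baptiste (Feb 9, 2006) before Marchetti (Jan 24, 2008).
Order: Ivanova, Mbeki, Salazar, Abara, Andersen, Chaudhari, Baptiste, Marchetti.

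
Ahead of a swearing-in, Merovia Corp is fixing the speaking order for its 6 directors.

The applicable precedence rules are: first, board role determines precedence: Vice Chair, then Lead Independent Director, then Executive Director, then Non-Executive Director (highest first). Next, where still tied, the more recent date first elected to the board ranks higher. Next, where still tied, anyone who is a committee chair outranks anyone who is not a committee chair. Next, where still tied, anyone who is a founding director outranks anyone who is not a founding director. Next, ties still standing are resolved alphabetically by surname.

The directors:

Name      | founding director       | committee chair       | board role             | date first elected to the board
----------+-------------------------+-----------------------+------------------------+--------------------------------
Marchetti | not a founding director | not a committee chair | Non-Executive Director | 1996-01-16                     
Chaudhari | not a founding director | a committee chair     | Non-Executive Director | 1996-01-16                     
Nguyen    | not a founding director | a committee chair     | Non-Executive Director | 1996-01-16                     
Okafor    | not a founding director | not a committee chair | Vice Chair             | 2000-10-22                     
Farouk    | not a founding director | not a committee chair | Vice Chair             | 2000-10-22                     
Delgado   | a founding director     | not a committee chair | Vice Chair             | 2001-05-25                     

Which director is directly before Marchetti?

Nguyen

By board role: Delgado, Farouk and Okafor (Vice Chair); then Chaudhari, Nguyen and Marchetti (Non-Executive Director).
Among Delgado, Farouk and Okafor, by date first elected to the board (later first): Delgado (2001-05-25) before Farouk and Okafor (2000-10-22).
Farouk and Okafor are each not a committee chair, so the next rule applies.
Farouk and Okafor are each not a founding director, so the next rule applies.
Among Farouk and Okafor, alphabetically by surname: Farouk before Okafor.
Chaudhari, Nguyen and Marchetti all have date first elected to the board 1996-01-16, so the next rule applies.
Among Chaudhari, Nguyen and Marchetti, a committee chair before not a committee chair: Chaudhari and Nguyen (a committee chair) before Marchetti (not a committee chair).
Chaudhari and Nguyen are each not a founding director, so the next rule applies.
Among Chaudhari and Nguyen, alphabetically by surname: Chaudhari before Nguyen.
Order: Delgado, Farouk, Okafor, Chaudhari, Nguyen, Marchetti.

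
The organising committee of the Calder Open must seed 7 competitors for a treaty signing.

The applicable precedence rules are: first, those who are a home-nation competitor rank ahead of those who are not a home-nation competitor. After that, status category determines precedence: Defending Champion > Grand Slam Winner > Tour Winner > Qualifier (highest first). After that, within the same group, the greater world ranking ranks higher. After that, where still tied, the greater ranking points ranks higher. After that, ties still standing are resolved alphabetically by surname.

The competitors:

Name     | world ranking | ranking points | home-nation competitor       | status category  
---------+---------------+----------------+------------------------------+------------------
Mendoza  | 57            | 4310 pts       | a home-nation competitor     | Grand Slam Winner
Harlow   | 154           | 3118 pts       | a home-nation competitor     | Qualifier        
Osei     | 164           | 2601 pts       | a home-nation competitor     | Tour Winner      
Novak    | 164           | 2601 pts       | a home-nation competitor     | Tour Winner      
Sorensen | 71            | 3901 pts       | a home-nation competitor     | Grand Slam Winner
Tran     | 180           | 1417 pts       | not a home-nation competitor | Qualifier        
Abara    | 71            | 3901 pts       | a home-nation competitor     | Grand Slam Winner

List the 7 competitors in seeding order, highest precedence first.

By the first rule: Abara, Sorensen, Mendoza, Novak, Osei and Harlow (each a home-nation competitor); then Tran (not a home-nation competitor).
Among Abara, Sorensen, Mendoza, Novak, Osei and Harlow, by status category: Abara, Sorensen and Mendoza (Grand Slam Winner) before Novak and Osei (Tour Winner) before Harlow (Qualifier).
Among Abara, Sorensen and Mendoza, by world ranking (higher first): Abara and Sorensen (71) before Mendoza (57).
Abara and Sorensen both have ranking points 3901 pts, so the next rule applies.
Among Abara and Sorensen, alphabetically by surname: Abara before Sorensen.
Novak and Osei both have world ranking 164, so the next rule applies.
Novak and Osei both have ranking points 2601 pts, so the next rule applies.
Among Novak and Osei, alphabetically by surname: Novak before Osei.
Full order: Abara, Sorensen, Mendoza, Novak, Osei, Harlow, Tran.

Abara, Sorensen, Mendoza, Novak, Osei, Harlow, Tran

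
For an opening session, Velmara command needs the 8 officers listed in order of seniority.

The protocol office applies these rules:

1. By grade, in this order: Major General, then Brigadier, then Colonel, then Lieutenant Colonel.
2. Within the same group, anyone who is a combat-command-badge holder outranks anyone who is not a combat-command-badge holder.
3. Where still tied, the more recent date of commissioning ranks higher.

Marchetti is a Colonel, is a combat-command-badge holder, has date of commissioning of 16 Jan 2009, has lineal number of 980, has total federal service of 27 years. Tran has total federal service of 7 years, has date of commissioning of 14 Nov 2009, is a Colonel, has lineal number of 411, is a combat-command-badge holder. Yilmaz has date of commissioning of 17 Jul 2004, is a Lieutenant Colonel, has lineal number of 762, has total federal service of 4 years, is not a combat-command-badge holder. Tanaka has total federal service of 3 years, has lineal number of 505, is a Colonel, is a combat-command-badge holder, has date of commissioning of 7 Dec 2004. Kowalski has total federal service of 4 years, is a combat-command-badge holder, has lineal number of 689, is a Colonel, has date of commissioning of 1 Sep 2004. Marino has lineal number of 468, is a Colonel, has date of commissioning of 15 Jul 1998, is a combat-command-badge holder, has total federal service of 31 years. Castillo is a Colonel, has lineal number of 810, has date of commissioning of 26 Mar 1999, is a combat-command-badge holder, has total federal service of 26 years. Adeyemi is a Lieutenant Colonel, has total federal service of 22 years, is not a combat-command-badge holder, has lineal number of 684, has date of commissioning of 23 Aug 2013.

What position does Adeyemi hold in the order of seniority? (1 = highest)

7

By grade: Tran, Marchetti, Tanaka, Kowalski, Castillo and Marino (Colonel); then Adeyemi and Yilmaz (Lieutenant Colonel).
Tran, Marchetti, Tanaka, Kowalski, Castillo and Marino are each a combat-command-badge holder, so the next rule applies.
Among Tran, Marchetti, Tanaka, Kowalski, Castillo and Marino, by date of commissioning (later first): Tran (14 Nov 2009) before Marchetti (16 Jan 2009) before Tanaka (7 Dec 2004) before Kowalski (1 Sep 2004) before Castillo (26 Mar 1999) before Marino (15 Jul 1998).
Adeyemi and Yilmaz are each not a combat-command-badge holder, so the next rule applies.
Among Adeyemi and Yilmaz, by date of commissioning (later first): Adeyemi (23 Aug 2013) before Yilmaz (17 Jul 2004).
Order: Tran, Marchetti, Tanaka, Kowalski, Castillo, Marino, Adeyemi, Yilmaz. So position 7.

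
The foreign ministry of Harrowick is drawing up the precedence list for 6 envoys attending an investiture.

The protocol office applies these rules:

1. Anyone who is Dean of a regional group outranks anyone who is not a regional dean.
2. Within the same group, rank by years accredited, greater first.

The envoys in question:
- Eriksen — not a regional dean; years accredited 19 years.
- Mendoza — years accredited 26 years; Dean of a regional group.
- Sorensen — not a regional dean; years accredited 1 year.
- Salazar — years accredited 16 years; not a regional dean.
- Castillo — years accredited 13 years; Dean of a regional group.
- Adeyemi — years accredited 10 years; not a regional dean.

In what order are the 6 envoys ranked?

By the first rule: Mendoza and Castillo (both Dean of a regional group); then Eriksen, Salazar, Adeyemi and Sorensen (each not a regional dean).
Among Mendoza and Castillo, by years accredited (higher first): Mendoza (26 years) before Castillo (13 years).
Among Eriksen, Salazar, Adeyemi and Sorensen, by years accredited (higher first): Eriksen (19 years) before Salazar (16 years) before Adeyemi (10 years) before Sorensen (1 year).
Full order: Mendoza, Castillo, Eriksen, Salazar, Adeyemi, Sorensen.

Mendoza, Castillo, Eriksen, Salazar, Adeyemi, Sorensen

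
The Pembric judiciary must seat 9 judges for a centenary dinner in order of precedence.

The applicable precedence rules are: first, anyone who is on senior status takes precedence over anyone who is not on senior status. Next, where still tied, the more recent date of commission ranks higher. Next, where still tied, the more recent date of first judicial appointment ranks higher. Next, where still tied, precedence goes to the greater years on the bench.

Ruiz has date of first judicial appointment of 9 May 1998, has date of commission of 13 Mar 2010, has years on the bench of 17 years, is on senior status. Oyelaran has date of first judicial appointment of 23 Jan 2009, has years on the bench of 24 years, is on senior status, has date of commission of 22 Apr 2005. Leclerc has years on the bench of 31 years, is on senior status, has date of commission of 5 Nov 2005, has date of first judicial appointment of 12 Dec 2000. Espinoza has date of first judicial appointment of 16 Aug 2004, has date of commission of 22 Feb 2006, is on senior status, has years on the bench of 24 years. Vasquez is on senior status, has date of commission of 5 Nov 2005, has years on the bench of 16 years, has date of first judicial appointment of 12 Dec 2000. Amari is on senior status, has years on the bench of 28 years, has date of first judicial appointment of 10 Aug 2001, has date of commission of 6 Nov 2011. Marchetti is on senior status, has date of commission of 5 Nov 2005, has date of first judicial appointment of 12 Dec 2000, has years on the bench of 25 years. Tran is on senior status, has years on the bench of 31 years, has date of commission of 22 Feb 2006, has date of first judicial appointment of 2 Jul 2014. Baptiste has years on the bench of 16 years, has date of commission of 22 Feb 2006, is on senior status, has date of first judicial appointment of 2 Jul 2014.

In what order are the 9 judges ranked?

By the first rule: Amari, Ruiz, Tran, Baptiste, Espinoza, Leclerc, Marchetti, Vasquez and Oyelaran (each on senior status).
Among Amari, Ruiz, Tran, Baptiste, Espinoza, Leclerc, Marchetti, Vasquez and Oyelaran, by date of commission (later first): Amari (6 Nov 2011) before Ruiz (13 Mar 2010) before Tran, Baptiste and Espinoza (22 Feb 2006) before Leclerc, Marchetti and Vasquez (5 Nov 2005) before Oyelaran (22 Apr 2005).
Among Tran, Baptiste and Espinoza, by date of first judicial appointment (later first): Tran and Baptiste (2 Jul 2014) before Espinoza (16 Aug 2004).
Among Tran and Baptiste, by years on the bench (higher first): Tran (31 years) before Baptiste (16 years).
Leclerc, Marchetti and Vasquez all have date of first judicial appointment 12 Dec 2000, so the next rule applies.
Among Leclerc, Marchetti and Vasquez, by years on the bench (higher first): Leclerc (31 years) before Marchetti (25 years) before Vasquez (16 years).
Full order: Amari, Ruiz, Tran, Baptiste, Espinoza, Leclerc, Marchetti, Vasquez, Oyelaran.

Amari, Ruiz, Tran, Baptiste, Espinoza, Leclerc, Marchetti, Vasquez, Oyelaran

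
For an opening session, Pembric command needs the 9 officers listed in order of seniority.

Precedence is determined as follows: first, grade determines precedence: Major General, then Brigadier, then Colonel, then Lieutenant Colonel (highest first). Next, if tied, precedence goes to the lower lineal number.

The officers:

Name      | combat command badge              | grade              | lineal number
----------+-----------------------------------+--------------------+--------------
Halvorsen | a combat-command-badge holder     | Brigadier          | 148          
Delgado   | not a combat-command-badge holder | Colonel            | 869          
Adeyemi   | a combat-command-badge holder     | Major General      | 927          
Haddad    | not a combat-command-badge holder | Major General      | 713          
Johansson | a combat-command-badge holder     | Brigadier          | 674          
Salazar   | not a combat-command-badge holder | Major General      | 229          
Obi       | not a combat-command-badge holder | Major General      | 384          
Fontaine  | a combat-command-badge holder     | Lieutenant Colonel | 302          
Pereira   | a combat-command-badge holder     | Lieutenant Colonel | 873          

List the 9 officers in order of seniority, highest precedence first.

By grade: Salazar, Obi, Haddad and Adeyemi (Major General); then Halvorsen and Johansson (Brigadier); then Delgado (Colonel); then Fontaine and Pereira (Lieutenant Colonel).
Among Salazar, Obi, Haddad and Adeyemi, by lineal number (lower first): Salazar (229) before Obi (384) before Haddad (713) before Adeyemi (927).
Among Halvorsen and Johansson, by lineal number (lower first): Halvorsen (148) before Johansson (674).
Among Fontaine and Pereira, by lineal number (lower first): Fontaine (302) before Pereira (873).
Full order: Salazar, Obi, Haddad, Adeyemi, Halvorsen, Johansson, Delgado, Fontaine, Pereira.

Salazar, Obi, Haddad, Adeyemi, Halvorsen, Johansson, Delgado, Fontaine, Pereira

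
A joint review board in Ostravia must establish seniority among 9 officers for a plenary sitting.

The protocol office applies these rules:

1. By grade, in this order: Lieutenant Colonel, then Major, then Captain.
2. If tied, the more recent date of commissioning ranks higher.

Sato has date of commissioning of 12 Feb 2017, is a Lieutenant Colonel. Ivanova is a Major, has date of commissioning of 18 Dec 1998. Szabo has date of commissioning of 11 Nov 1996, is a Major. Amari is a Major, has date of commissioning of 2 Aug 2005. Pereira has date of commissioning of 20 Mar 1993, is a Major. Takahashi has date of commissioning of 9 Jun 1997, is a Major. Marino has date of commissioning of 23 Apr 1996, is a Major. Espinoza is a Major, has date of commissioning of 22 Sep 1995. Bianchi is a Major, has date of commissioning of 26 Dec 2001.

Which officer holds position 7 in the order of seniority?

Marino

By grade: Sato (Lieutenant Colonel); then Amari, Bianchi, Ivanova, Takahashi, Szabo, Marino, Espinoza and Pereira (Major).
Among Amari, Bianchi, Ivanova, Takahashi, Szabo, Marino, Espinoza and Pereira, by date of commissioning (later first): Amari (2 Aug 2005) before Bianchi (26 Dec 2001) before Ivanova (18 Dec 1998) before Takahashi (9 Jun 1997) before Szabo (11 Nov 1996) before Marino (23 Apr 1996) before Espinoza (22 Sep 1995) before Pereira (20 Mar 1993).
Order: Sato, Amari, Bianchi, Ivanova, Takahashi, Szabo, Marino, Espinoza, Pereira.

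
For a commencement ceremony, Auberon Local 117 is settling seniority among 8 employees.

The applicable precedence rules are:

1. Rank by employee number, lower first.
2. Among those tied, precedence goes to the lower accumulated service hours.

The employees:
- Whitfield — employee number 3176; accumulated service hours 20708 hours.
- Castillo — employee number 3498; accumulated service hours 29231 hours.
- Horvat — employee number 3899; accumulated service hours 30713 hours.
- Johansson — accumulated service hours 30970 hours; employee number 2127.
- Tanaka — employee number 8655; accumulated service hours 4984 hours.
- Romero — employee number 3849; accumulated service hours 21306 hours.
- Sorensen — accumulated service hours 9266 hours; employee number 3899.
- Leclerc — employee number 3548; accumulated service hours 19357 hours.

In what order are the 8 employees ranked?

By employee number (lower first): Johansson (2127); then Whitfield (3176); then Castillo (3498); then Leclerc (3548); then Romero (3849); then Sorensen and Horvat (both 3899); then Tanaka (8655).
Among Sorensen and Horvat, by accumulated service hours (lower first): Sorensen (9266 hours) before Horvat (30713 hours).
Full order: Johansson, Whitfield, Castillo, Leclerc, Romero, Sorensen, Horvat, Tanaka.

Johansson, Whitfield, Castillo, Leclerc, Romero, Sorensen, Horvat, Tanaka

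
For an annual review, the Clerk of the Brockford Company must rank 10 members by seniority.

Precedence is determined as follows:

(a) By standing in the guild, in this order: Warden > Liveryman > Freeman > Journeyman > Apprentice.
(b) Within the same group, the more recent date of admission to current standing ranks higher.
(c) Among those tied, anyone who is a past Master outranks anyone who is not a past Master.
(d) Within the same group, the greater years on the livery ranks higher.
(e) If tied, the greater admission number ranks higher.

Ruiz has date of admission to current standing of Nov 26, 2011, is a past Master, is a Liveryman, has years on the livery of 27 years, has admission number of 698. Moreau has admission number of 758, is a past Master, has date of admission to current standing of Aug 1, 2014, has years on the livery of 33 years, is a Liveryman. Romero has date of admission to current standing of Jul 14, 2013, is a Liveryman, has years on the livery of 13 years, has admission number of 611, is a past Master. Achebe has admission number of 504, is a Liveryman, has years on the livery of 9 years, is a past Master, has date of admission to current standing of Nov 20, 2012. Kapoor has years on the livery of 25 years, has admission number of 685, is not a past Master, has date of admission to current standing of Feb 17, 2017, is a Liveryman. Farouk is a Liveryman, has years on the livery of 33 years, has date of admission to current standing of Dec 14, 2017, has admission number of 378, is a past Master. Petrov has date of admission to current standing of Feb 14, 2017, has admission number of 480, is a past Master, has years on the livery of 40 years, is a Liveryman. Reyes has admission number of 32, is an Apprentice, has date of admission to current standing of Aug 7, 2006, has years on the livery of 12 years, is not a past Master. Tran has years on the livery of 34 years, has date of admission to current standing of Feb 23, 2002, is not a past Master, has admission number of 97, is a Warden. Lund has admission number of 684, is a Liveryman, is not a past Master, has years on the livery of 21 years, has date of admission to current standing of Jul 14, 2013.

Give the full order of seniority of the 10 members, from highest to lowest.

By standing in the guild: Tran (Warden); then Farouk, Kapoor, Petrov, Moreau, Romero, Lund, Achebe and Ruiz (Liveryman); then Reyes (Apprentice).
Among Farouk, Kapoor, Petrov, Moreau, Romero, Lund, Achebe and Ruiz, by date of admission to current standing (later first): Farouk (Dec 14, 2017) before Kapoor (Feb 17, 2017) before Petrov (Feb 14, 2017) before Moreau (Aug 1, 2014) before Romero and Lund (Jul 14, 2013) before Achebe (Nov 20, 2012) before Ruiz (Nov 26, 2011).
Among Romero and Lund, a past Master before not a past Master: Romero (a past Master) before Lund (not a past Master).
Full order: Tran, Farouk, Kapoor, Petrov, Moreau, Romero, Lund, Achebe, Ruiz, Reyes.

Tran, Farouk, Kapoor, Petrov, Moreau, Romero, Lund, Achebe, Ruiz, Reyes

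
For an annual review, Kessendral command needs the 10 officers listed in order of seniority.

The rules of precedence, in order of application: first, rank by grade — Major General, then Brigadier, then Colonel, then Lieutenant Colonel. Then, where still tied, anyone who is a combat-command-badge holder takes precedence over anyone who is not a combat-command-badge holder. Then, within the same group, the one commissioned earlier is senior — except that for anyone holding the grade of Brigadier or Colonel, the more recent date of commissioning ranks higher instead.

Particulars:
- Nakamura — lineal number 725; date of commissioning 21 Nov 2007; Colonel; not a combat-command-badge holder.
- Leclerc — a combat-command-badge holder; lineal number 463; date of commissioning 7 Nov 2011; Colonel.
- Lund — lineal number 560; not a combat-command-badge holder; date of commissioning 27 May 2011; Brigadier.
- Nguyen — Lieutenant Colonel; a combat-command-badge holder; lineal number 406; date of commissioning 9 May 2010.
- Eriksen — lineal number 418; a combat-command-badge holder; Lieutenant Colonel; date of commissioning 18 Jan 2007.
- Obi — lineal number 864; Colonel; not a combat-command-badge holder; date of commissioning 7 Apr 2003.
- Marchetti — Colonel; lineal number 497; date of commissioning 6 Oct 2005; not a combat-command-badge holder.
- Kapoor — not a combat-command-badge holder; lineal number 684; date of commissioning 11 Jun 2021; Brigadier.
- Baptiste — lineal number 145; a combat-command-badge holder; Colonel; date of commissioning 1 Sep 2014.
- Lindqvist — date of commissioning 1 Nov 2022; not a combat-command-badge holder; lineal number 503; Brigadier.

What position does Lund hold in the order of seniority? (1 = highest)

3

By grade: Lindqvist, Kapoor and Lund (Brigadier); then Baptiste, Leclerc, Nakamura, Marchetti and Obi (Colonel); then Eriksen and Nguyen (Lieutenant Colonel).
Lindqvist, Kapoor and Lund are each not a combat-command-badge holder, so the next rule applies.
Among Lindqvist, Kapoor and Lund, by date of commissioning (later first) (reversed rule for this group): Lindqvist (1 Nov 2022) before Kapoor (11 Jun 2021) before Lund (27 May 2011).
Among Baptiste, Leclerc, Nakamura, Marchetti and Obi, a combat-command-badge holder before not a combat-command-badge holder: Baptiste and Leclerc (a combat-command-badge holder) before Nakamura, Marchetti and Obi (not a combat-command-badge holder).
Among Baptiste and Leclerc, by date of commissioning (later first) (reversed rule for this group): Baptiste (1 Sep 2014) before Leclerc (7 Nov 2011).
Among Nakamura, Marchetti and Obi, by date of commissioning (later first) (reversed rule for this group): Nakamura (21 Nov 2007) before Marchetti (6 Oct 2005) before Obi (7 Apr 2003).
Eriksen and Nguyen are each a combat-command-badge holder, so the next rule applies.
Among Eriksen and Nguyen, by date of commissioning (earlier first): Eriksen (18 Jan 2007) before Nguyen (9 May 2010).
Order: Lindqvist, Kapoor, Lund, Baptiste, Leclerc, Nakamura, Marchetti, Obi, Eriksen, Nguyen. So position 3.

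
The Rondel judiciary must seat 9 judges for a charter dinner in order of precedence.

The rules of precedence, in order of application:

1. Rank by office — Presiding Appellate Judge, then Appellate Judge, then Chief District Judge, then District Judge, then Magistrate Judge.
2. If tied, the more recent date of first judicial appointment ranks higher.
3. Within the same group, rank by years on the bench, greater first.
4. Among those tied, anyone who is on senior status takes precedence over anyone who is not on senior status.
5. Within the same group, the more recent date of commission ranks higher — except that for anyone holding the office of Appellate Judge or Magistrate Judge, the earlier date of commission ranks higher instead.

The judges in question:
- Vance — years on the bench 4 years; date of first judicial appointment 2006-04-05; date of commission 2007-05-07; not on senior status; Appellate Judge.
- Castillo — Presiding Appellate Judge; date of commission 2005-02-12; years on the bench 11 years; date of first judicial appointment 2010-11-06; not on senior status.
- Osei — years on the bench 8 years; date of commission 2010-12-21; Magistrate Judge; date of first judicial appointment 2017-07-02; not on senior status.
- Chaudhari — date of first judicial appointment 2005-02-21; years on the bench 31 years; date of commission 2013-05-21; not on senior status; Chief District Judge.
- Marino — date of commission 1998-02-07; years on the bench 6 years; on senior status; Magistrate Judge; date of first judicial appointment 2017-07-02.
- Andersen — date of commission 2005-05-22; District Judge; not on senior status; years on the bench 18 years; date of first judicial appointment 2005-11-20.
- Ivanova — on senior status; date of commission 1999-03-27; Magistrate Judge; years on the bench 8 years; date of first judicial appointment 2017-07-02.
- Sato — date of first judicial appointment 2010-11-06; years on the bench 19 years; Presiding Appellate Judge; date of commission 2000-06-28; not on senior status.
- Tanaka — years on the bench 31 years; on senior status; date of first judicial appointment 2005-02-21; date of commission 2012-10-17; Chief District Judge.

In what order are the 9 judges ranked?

By office: Sato and Castillo (Presiding Appellate Judge); then Vance (Appellate Judge); then Tanaka and Chaudhari (Chief District Judge); then Andersen (District Judge); then Ivanova, Osei and Marino (Magistrate Judge).
Sato and Castillo both have date of first judicial appointment 2010-11-06, so the next rule applies.
Among Sato and Castillo, by years on the bench (higher first): Sato (19 years) before Castillo (11 years).
Tanaka and Chaudhari both have date of first judicial appointment 2005-02-21, so the next rule applies.
Tanaka and Chaudhari both have years on the bench 31 years, so the next rule applies.
Among Tanaka and Chaudhari, on senior status before not on senior status: Tanaka (on senior status) before Chaudhari (not on senior status).
Ivanova, Osei and Marino all have date of first judicial appointment 2017-07-02, so the next rule applies.
Among Ivanova, Osei and Marino, by years on the bench (higher first): Ivanova and Osei (8 years) before Marino (6 years).
Among Ivanova and Osei, on senior status before not on senior status: Ivanova (on senior status) before Osei (not on senior status).
Full order: Sato, Castillo, Vance, Tanaka, Chaudhari, Andersen, Ivanova, Osei, Marino.

Sato, Castillo, Vance, Tanaka, Chaudhari, Andersen, Ivanova, Osei, Marino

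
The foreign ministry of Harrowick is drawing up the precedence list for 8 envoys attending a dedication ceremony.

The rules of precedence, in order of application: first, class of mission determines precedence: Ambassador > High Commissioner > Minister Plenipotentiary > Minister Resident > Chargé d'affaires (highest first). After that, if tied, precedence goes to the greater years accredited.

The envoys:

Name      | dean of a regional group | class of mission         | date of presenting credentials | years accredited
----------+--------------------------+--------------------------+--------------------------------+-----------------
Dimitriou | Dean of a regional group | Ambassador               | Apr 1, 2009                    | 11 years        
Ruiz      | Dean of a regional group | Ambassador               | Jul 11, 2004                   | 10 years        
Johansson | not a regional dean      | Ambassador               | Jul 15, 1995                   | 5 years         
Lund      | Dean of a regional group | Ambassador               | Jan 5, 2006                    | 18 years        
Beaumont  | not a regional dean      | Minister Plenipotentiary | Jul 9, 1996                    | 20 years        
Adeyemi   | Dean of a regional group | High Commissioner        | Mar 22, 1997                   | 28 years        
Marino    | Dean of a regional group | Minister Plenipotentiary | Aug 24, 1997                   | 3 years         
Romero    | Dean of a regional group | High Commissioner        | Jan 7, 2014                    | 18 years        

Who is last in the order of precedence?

Marino

By class of mission: Lund, Dimitriou, Ruiz and Johansson (Ambassador); then Adeyemi and Romero (High Commissioner); then Beaumont and Marino (Minister Plenipotentiary).
Among Lund, Dimitriou, Ruiz and Johansson, by years accredited (higher first): Lund (18 years) before Dimitriou (11 years) before Ruiz (10 years) before Johansson (5 years).
Among Adeyemi and Romero, by years accredited (higher first): Adeyemi (28 years) before Romero (18 years).
Among Beaumont and Marino, by years accredited (higher first): Beaumont (20 years) before Marino (3 years).
Order: Lund, Dimitriou, Ruiz, Johansson, Adeyemi, Romero, Beaumont, Marino.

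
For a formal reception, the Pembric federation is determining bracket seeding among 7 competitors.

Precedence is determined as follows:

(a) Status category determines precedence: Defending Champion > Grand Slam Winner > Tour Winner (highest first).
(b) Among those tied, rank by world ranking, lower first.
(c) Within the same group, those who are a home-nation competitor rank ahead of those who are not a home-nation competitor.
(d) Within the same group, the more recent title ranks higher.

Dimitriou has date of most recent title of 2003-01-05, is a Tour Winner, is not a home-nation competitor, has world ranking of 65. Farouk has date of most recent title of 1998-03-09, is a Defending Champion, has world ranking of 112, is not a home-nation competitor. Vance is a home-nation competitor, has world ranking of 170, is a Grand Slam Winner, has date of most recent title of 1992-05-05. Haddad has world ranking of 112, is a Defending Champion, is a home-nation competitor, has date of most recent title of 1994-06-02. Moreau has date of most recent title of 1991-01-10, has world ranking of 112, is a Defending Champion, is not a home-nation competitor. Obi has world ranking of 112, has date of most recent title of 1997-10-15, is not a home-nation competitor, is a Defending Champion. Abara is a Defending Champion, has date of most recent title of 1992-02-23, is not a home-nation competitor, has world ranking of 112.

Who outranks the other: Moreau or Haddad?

By status category: Haddad, Farouk, Obi, Abara and Moreau (Defending Champion); then Vance (Grand Slam Winner); then Dimitriou (Tour Winner).
Haddad, Farouk, Obi, Abara and Moreau all have world ranking 112, so the next rule applies.
Among Haddad, Farouk, Obi, Abara and Moreau, a home-nation competitor before not a home-nation competitor: Haddad (a home-nation competitor) before Farouk, Obi, Abara and Moreau (not a home-nation competitor).
Among Farouk, Obi, Abara and Moreau, by date of most recent title (later first): Farouk (1998-03-09) before Obi (1997-10-15) before Abara (1992-02-23) before Moreau (1991-01-10).
So Haddad takes precedence.

Haddad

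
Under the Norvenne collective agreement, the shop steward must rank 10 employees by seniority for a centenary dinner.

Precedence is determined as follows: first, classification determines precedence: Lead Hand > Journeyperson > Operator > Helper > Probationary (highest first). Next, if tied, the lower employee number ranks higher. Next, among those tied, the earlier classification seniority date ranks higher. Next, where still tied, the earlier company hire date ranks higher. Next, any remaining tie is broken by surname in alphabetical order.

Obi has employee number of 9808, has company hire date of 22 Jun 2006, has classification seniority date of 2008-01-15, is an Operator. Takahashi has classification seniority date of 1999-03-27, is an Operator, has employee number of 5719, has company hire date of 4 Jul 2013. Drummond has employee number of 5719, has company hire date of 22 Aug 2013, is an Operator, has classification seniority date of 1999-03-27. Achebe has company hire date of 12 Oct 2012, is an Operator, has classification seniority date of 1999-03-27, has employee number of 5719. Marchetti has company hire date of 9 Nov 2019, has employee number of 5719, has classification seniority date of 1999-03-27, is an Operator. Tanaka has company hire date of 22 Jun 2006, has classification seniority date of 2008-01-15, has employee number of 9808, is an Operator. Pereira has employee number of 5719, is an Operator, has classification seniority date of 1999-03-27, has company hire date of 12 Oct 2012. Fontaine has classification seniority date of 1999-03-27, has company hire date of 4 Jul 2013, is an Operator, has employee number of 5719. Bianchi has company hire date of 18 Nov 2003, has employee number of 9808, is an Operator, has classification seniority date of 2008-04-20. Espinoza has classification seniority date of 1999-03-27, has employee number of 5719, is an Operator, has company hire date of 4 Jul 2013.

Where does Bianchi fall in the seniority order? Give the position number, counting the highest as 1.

10

By classification: Achebe, Pereira, Espinoza, Fontaine, Takahashi, Drummond, Marchetti, Obi, Tanaka and Bianchi (Operator).
Among Achebe, Pereira, Espinoza, Fontaine, Takahashi, Drummond, Marchetti, Obi, Tanaka and Bianchi, by employee number (lower first): Achebe, Pereira, Espinoza, Fontaine, Takahashi, Drummond and Marchetti (5719) before Obi, Tanaka and Bianchi (9808).
Achebe, Pereira, Espinoza, Fontaine, Takahashi, Drummond and Marchetti all have classification seniority date 1999-03-27, so the next rule applies.
Among Achebe, Pereira, Espinoza, Fontaine, Takahashi, Drummond and Marchetti, by company hire date (earlier first): Achebe and Pereira (12 Oct 2012) before Espinoza, Fontaine and Takahashi (4 Jul 2013) before Drummond (22 Aug 2013) before Marchetti (9 Nov 2019).
Among Achebe and Pereira, alphabetically by surname: Achebe before Pereira.
Among Espinoza, Fontaine and Takahashi, alphabetically by surname: Espinoza before Fontaine before Takahashi.
Among Obi, Tanaka and Bianchi, by classification seniority date (earlier first): Obi and Tanaka (2008-01-15) before Bianchi (2008-04-20).
Obi and Tanaka both have company hire date 22 Jun 2006, so the next rule applies.
Among Obi and Tanaka, alphabetically by surname: Obi before Tanaka.
Order: Achebe, Pereira, Espinoza, Fontaine, Takahashi, Drummond, Marchetti, Obi, Tanaka, Bianchi. So position 10.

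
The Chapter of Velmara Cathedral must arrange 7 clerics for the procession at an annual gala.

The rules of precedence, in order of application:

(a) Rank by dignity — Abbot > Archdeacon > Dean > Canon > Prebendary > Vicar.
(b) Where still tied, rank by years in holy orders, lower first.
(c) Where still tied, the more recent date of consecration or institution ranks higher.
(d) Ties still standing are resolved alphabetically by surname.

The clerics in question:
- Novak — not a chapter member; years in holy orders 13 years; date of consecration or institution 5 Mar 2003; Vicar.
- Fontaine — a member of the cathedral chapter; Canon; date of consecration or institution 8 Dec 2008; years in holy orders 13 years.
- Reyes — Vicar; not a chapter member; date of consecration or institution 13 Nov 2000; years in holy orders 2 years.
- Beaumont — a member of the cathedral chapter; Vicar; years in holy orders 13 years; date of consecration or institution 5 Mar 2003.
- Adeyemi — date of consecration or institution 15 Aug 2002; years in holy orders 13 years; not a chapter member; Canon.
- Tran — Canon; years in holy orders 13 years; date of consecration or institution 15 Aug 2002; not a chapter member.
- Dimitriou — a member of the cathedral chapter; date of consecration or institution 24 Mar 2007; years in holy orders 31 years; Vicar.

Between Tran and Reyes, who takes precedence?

Tran

By dignity: Fontaine, Adeyemi and Tran (Canon); then Reyes, Beaumont, Novak and Dimitriou (Vicar).
Fontaine, Adeyemi and Tran all have years in holy orders 13 years, so the next rule applies.
Among Fontaine, Adeyemi and Tran, by date of consecration or institution (later first): Fontaine (8 Dec 2008) before Adeyemi and Tran (15 Aug 2002).
Among Adeyemi and Tran, alphabetically by surname: Adeyemi before Tran.
Among Reyes, Beaumont, Novak and Dimitriou, by years in holy orders (lower first): Reyes (2 years) before Beaumont and Novak (13 years) before Dimitriou (31 years).
Beaumont and Novak both have date of consecration or institution 5 Mar 2003, so the next rule applies.
Among Beaumont and Novak, alphabetically by surname: Beaumont before Novak.
So Tran takes precedence.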